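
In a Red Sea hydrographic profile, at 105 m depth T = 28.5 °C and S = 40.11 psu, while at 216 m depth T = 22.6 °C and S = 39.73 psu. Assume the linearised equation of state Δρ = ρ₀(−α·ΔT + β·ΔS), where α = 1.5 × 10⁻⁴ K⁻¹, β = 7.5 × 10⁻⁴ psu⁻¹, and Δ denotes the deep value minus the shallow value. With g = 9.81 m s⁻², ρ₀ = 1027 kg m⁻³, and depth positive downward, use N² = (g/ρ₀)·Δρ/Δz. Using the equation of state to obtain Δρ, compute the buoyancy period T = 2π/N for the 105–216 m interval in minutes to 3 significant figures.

ΔT = -5.9 K, ΔS = -0.38 psu (deep − shallow).
Δρ/ρ₀ = −αΔT + βΔS = 8.85 × 10⁻⁴ − 2.85 × 10⁻⁴ = 6.00 × 10⁻⁴, so Δρ ≈ 0.6162 kg m⁻³.
N² = (g/ρ₀)·Δρ/Δz = g·(Δρ/ρ₀)/Δz = 9.81 × 6.00 × 10⁻⁴ / 111 = 5.3027 × 10⁻⁵ s⁻².
N = √(5.3027 × 10⁻⁵) = 7.2820 × 10⁻³ rad s⁻¹ → T = 2π/N = 862.84 s = 14.381 min ≈ 14.4 min.

14.4 min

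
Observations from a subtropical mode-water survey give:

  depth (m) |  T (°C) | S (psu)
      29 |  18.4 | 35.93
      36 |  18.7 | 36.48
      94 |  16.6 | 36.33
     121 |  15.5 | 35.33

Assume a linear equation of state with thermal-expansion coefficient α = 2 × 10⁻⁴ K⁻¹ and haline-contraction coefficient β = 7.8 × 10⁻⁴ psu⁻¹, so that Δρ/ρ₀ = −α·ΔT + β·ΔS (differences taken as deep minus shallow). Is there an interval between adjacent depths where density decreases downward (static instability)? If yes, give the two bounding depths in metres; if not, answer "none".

94–121 m

Evaluate Δρ/ρ₀ = −αΔT + βΔS across each adjacent pair:
  29–36 m: −αΔT+βΔS = −(2 × 10⁻⁴)(+0.3)+(7.8 × 10⁻⁴)(+0.55) = 3.7 × 10⁻⁴ → stable
  36–94 m: −αΔT+βΔS = −(2 × 10⁻⁴)(-2.1)+(7.8 × 10⁻⁴)(-0.15) = 3.0 × 10⁻⁴ → stable
  94–121 m: −αΔT+βΔS = −(2 × 10⁻⁴)(-1.1)+(7.8 × 10⁻⁴)(-1.00) = -5.6 × 10⁻⁴ → UNSTABLE
The 94–121 m interval has Δρ < 0: lighter water underlies denser water.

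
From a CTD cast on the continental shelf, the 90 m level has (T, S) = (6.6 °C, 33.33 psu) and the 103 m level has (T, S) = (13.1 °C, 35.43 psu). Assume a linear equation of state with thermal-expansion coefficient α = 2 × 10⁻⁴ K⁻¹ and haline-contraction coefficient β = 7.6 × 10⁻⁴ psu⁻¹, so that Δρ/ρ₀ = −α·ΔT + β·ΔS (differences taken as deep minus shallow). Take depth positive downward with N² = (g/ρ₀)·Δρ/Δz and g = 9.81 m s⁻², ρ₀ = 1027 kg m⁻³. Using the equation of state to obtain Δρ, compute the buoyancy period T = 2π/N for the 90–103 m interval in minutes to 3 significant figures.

7.01 min

ΔT = +6.5 K, ΔS = +2.10 psu (deep − shallow).
Δρ/ρ₀ = −αΔT + βΔS = -1.30 × 10⁻³ + 1.596 × 10⁻³ = 2.96 × 10⁻⁴, so Δρ ≈ 0.3040 kg m⁻³.
N² = (g/ρ₀)·Δρ/Δz = g·(Δρ/ρ₀)/Δz = 9.81 × 2.96 × 10⁻⁴ / 13 = 2.2337 × 10⁻⁴ s⁻².
N = √(2.2337 × 10⁻⁴) = 0.014946 rad s⁻¹ → T = 2π/N = 420.39 s = 7.0065 min ≈ 7.01 min.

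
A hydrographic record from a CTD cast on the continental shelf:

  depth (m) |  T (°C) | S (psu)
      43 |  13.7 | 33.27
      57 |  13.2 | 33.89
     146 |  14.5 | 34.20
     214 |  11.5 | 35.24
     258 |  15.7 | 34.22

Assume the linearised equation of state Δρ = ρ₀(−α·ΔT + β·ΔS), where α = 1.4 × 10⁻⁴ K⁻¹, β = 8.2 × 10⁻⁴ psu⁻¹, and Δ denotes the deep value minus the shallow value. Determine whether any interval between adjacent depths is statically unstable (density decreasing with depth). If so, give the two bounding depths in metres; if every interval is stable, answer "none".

214–258 m

Evaluate Δρ/ρ₀ = −αΔT + βΔS across each adjacent pair:
  43–57 m: −αΔT+βΔS = −(1.4 × 10⁻⁴)(-0.5)+(8.2 × 10⁻⁴)(+0.62) = 5.8 × 10⁻⁴ → stable
  57–146 m: −αΔT+βΔS = −(1.4 × 10⁻⁴)(+1.3)+(8.2 × 10⁻⁴)(+0.31) = 7.2 × 10⁻⁵ → stable
  146–214 m: −αΔT+βΔS = −(1.4 × 10⁻⁴)(-3.0)+(8.2 × 10⁻⁴)(+1.04) = 1.3 × 10⁻³ → stable
  214–258 m: −αΔT+βΔS = −(1.4 × 10⁻⁴)(+4.2)+(8.2 × 10⁻⁴)(-1.02) = -1.4 × 10⁻³ → UNSTABLE
The 214–258 m interval has Δρ < 0: lighter water underlies denser water.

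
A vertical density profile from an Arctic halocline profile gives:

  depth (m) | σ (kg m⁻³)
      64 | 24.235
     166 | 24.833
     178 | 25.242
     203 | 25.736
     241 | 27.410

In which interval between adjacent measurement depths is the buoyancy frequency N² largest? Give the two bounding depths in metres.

203–241 m

Compute the density gradient over each adjacent pair:
  64–166 m: Δρ/Δz = 0.598/102 = 5.9 × 10⁻³ kg m⁻⁴
  166–178 m: Δρ/Δz = 0.409/12 = 0.034 kg m⁻⁴
  178–203 m: Δρ/Δz = 0.494/25 = 0.020 kg m⁻⁴
  203–241 m: Δρ/Δz = 1.674/38 = 0.044 kg m⁻⁴
The largest gradient is in the 203–241 m interval — the pycnocline.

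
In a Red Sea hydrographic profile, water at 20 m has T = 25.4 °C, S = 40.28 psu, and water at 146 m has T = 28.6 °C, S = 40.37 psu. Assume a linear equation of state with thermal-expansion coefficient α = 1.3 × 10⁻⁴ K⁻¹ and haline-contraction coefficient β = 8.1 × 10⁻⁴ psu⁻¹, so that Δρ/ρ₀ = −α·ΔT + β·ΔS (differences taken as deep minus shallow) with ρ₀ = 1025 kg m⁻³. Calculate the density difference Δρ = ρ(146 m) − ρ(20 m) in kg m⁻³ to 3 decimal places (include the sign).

ΔT = +3.2 K, ΔS = +0.09 psu (deep − shallow).
Δρ/ρ₀ = −(1.3 × 10⁻⁴)(+3.2) + (8.1 × 10⁻⁴)(+0.09) = -3.431 × 10⁻⁴.
Δρ = 1025 × (-3.431 × 10⁻⁴) = -0.352 kg m⁻³.
Negative Δρ: lighter below, statically unstable.

-0.352 kg m⁻³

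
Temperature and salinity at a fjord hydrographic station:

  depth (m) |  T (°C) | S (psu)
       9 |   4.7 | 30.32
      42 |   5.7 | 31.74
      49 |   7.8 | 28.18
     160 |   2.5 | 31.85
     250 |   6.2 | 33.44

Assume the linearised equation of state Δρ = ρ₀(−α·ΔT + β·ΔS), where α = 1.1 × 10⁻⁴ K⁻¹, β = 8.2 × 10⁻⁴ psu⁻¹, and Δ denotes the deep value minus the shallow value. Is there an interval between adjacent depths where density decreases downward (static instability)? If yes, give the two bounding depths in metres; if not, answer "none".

42–49 m

Evaluate Δρ/ρ₀ = −αΔT + βΔS across each adjacent pair:
  9–42 m: −αΔT+βΔS = −(1.1 × 10⁻⁴)(+1.0)+(8.2 × 10⁻⁴)(+1.42) = 1.1 × 10⁻³ → stable
  42–49 m: −αΔT+βΔS = −(1.1 × 10⁻⁴)(+2.1)+(8.2 × 10⁻⁴)(-3.56) = -3.2 × 10⁻³ → UNSTABLE
  49–160 m: −αΔT+βΔS = −(1.1 × 10⁻⁴)(-5.3)+(8.2 × 10⁻⁴)(+3.67) = 3.6 × 10⁻³ → stable
  160–250 m: −αΔT+βΔS = −(1.1 × 10⁻⁴)(+3.7)+(8.2 × 10⁻⁴)(+1.59) = 9.0 × 10⁻⁴ → stable
The 42–49 m interval has Δρ < 0: lighter water underlies denser water.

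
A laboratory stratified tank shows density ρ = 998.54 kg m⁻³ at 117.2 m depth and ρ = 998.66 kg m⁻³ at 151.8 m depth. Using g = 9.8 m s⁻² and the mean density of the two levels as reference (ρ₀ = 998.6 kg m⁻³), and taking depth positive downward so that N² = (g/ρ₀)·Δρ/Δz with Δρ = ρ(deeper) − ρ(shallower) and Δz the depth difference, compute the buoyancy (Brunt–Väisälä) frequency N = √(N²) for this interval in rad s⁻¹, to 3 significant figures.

Δρ = 998.66 − 998.54 = 0.12 kg m⁻³ over Δz = 151.8 − 117.2 = 34.6 m.
N² = (9.8/998.6) × (0.12/34.6) = 3.4036 × 10⁻⁵ s⁻².
N = √(3.4036 × 10⁻⁵) = 5.8340 × 10⁻³ rad s⁻¹ ≈ 5.83 × 10⁻³ rad s⁻¹.
A positive N² confirms static stability across the interval.

5.83 × 10⁻³ rad s⁻¹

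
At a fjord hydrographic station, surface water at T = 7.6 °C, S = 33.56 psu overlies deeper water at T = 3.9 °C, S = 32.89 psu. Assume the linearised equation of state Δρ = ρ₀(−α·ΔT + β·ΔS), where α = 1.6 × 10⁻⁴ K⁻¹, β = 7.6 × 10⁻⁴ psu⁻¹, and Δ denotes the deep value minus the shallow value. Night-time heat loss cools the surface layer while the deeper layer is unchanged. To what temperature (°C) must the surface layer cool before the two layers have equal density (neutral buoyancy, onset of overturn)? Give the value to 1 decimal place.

Neutral buoyancy requires Δρ = 0, i.e. −α(T_deep − T_surf′) + β(S_deep − S_surf) = 0.
T_surf′ = T_deep − (β/α)·ΔS = 3.9 − (7.6 × 10⁻⁴/1.6 × 10⁻⁴)·(-0.67) = 7.082 °C.
Cooling required: 7.6 − (7.082) = 0.518 °C.

7.1 °C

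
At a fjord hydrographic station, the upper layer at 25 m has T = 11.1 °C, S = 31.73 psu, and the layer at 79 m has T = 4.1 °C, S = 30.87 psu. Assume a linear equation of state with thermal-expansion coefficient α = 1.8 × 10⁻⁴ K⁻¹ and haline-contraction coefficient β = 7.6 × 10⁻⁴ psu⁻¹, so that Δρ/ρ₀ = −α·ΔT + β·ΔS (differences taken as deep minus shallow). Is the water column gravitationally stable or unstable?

ΔT = 4.1 − 11.1 = -7.0 K and ΔS = 30.87 − 31.73 = -0.86 psu (deep − shallow).
−αΔT = 1.26 × 10⁻³; βΔS = -6.536 × 10⁻⁴; sum Δρ/ρ₀ = 6.064 × 10⁻⁴.
Δρ/ρ₀ > 0, so Δρ > 0: deeper water is denser → statically stable.

stable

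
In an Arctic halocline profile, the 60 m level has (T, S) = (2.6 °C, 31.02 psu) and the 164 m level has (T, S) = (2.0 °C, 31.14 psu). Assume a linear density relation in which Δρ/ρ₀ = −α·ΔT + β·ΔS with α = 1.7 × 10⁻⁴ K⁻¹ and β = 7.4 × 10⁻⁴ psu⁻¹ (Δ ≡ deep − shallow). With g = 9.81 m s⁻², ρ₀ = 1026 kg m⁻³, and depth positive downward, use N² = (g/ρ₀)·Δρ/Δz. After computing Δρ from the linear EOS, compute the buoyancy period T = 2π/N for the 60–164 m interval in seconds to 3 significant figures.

1.48 × 10³ s

ΔT = -0.6 K, ΔS = +0.12 psu (deep − shallow).
Δρ/ρ₀ = −αΔT + βΔS = 1.02 × 10⁻⁴ + 8.88 × 10⁻⁵ = 1.908 × 10⁻⁴, so Δρ ≈ 0.1958 kg m⁻³.
N² = (g/ρ₀)·Δρ/Δz = g·(Δρ/ρ₀)/Δz = 9.81 × 1.908 × 10⁻⁴ / 104 = 1.7998 × 10⁻⁵ s⁻².
N = √(1.7998 × 10⁻⁵) = 4.2424 × 10⁻³ rad s⁻¹ → T = 2π/N = 1.4810 × 10³ s ≈ 1.48 × 10³ s.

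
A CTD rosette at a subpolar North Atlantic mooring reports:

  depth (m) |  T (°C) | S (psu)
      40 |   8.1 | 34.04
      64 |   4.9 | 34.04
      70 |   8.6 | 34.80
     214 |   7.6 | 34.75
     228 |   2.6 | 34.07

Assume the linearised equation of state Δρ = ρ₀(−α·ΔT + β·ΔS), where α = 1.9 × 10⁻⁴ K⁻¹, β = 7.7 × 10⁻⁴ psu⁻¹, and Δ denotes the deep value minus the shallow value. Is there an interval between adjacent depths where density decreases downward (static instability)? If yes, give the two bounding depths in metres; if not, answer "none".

Evaluate Δρ/ρ₀ = −αΔT + βΔS across each adjacent pair:
  40–64 m: −αΔT+βΔS = −(1.9 × 10⁻⁴)(-3.2)+(7.7 × 10⁻⁴)(+0.00) = 6.1 × 10⁻⁴ → stable
  64–70 m: −αΔT+βΔS = −(1.9 × 10⁻⁴)(+3.7)+(7.7 × 10⁻⁴)(+0.76) = -1.2 × 10⁻⁴ → UNSTABLE
  70–214 m: −αΔT+βΔS = −(1.9 × 10⁻⁴)(-1.0)+(7.7 × 10⁻⁴)(-0.05) = 1.5 × 10⁻⁴ → stable
  214–228 m: −αΔT+βΔS = −(1.9 × 10⁻⁴)(-5.0)+(7.7 × 10⁻⁴)(-0.68) = 4.3 × 10⁻⁴ → stable
The 64–70 m interval has Δρ < 0: lighter water underlies denser water.

64–70 m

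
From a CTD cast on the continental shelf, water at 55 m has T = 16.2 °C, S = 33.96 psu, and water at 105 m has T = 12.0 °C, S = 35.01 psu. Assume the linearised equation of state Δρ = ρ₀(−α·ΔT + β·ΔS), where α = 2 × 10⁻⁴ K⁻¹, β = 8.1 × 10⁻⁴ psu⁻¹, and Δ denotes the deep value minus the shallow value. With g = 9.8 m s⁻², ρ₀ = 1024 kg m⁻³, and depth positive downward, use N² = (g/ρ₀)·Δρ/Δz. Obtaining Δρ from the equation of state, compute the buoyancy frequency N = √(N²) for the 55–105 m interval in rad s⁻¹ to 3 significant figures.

0.0182 rad s⁻¹

ΔT = -4.2 K, ΔS = +1.05 psu (deep − shallow).
Δρ/ρ₀ = −αΔT + βΔS = 8.40 × 10⁻⁴ + 8.505 × 10⁻⁴ = 1.6905 × 10⁻³, so Δρ ≈ 1.731 kg m⁻³.
N² = (g/ρ₀)·Δρ/Δz = g·(Δρ/ρ₀)/Δz = 9.8 × 1.6905 × 10⁻³ / 50 = 3.3134 × 10⁻⁴ s⁻².
N = √(3.3134 × 10⁻⁴) = 0.018203 rad s⁻¹ ≈ 0.0182 rad s⁻¹.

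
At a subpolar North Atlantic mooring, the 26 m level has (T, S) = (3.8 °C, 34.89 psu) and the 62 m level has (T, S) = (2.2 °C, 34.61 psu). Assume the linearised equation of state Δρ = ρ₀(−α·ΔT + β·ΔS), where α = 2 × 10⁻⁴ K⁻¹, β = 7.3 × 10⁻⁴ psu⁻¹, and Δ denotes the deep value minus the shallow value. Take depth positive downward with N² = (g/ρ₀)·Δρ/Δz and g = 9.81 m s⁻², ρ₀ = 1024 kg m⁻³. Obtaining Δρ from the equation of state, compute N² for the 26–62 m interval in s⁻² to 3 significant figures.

ΔT = -1.6 K, ΔS = -0.28 psu (deep − shallow).
Δρ/ρ₀ = −αΔT + βΔS = 3.20 × 10⁻⁴ − 2.044 × 10⁻⁴ = 1.156 × 10⁻⁴, so Δρ ≈ 0.1184 kg m⁻³.
N² = (g/ρ₀)·Δρ/Δz = g·(Δρ/ρ₀)/Δz = 9.81 × 1.156 × 10⁻⁴ / 36 = 3.1501 × 10⁻⁵ s⁻² ≈ 3.15 × 10⁻⁵ s⁻².

3.15 × 10⁻⁵ s⁻²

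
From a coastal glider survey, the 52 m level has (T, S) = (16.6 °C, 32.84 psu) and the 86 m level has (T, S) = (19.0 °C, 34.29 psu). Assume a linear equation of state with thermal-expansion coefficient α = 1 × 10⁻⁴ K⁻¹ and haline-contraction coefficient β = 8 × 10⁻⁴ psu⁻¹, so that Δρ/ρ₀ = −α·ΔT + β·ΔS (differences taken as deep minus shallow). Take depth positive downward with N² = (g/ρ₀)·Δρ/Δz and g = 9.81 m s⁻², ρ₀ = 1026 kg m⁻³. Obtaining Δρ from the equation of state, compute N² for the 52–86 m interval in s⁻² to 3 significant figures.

2.65 × 10⁻⁴ s⁻²

ΔT = +2.4 K, ΔS = +1.45 psu (deep − shallow).
Δρ/ρ₀ = −αΔT + βΔS = -2.40 × 10⁻⁴ + 1.16 × 10⁻³ = 9.20 × 10⁻⁴, so Δρ ≈ 0.9439 kg m⁻³.
N² = (g/ρ₀)·Δρ/Δz = g·(Δρ/ρ₀)/Δz = 9.81 × 9.20 × 10⁻⁴ / 34 = 2.6545 × 10⁻⁴ s⁻² ≈ 2.65 × 10⁻⁴ s⁻².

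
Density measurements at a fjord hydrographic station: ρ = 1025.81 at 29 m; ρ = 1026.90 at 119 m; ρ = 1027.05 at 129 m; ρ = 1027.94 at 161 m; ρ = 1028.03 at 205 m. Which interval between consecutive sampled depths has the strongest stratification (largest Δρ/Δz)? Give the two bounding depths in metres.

129–161 m

Compute the density gradient over each adjacent pair:
  29–119 m: Δρ/Δz = 1.09/90 = 0.012 kg m⁻⁴
  119–129 m: Δρ/Δz = 0.15/10 = 0.015 kg m⁻⁴
  129–161 m: Δρ/Δz = 0.89/32 = 0.028 kg m⁻⁴
  161–205 m: Δρ/Δz = 0.09/44 = 2.0 × 10⁻³ kg m⁻⁴
The largest gradient is in the 129–161 m interval — the pycnocline.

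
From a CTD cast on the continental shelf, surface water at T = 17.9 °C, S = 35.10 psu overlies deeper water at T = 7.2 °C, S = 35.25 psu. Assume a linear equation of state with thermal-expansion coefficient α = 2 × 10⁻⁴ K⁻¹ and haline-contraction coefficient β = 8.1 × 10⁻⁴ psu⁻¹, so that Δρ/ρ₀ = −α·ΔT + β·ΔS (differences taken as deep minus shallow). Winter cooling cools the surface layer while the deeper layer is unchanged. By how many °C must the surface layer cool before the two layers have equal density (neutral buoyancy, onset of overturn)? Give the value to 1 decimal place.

11.3 °C

Neutral buoyancy requires Δρ = 0, i.e. −α(T_deep − T_surf′) + β(S_deep − S_surf) = 0.
T_surf′ = T_deep − (β/α)·ΔS = 7.2 − (8.1 × 10⁻⁴/2 × 10⁻⁴)·(+0.15) = 6.593 °C.
Cooling required: 17.9 − (6.593) = 11.307 °C.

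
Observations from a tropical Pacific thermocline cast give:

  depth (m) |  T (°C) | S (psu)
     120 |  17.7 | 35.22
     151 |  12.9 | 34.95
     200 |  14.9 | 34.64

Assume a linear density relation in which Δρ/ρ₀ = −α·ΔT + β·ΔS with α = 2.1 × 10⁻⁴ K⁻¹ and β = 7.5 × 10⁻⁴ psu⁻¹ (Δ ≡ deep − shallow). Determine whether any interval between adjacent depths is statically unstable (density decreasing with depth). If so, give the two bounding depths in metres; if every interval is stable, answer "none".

151–200 m

Evaluate Δρ/ρ₀ = −αΔT + βΔS across each adjacent pair:
  120–151 m: −αΔT+βΔS = −(2.1 × 10⁻⁴)(-4.8)+(7.5 × 10⁻⁴)(-0.27) = 8.1 × 10⁻⁴ → stable
  151–200 m: −αΔT+βΔS = −(2.1 × 10⁻⁴)(+2.0)+(7.5 × 10⁻⁴)(-0.31) = -6.5 × 10⁻⁴ → UNSTABLE
The 151–200 m interval has Δρ < 0: lighter water underlies denser water.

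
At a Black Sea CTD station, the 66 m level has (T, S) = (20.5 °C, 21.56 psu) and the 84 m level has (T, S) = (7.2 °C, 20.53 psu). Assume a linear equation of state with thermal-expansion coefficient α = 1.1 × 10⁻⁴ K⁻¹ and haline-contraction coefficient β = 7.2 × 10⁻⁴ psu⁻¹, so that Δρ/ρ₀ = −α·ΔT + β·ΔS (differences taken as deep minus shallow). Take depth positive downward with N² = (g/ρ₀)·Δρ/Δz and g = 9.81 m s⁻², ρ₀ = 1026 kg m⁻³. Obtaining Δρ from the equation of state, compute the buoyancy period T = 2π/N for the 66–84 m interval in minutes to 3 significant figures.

ΔT = -13.3 K, ΔS = -1.03 psu (deep − shallow).
Δρ/ρ₀ = −αΔT + βΔS = 1.463 × 10⁻³ − 7.416 × 10⁻⁴ = 7.214 × 10⁻⁴, so Δρ ≈ 0.7402 kg m⁻³.
N² = (g/ρ₀)·Δρ/Δz = g·(Δρ/ρ₀)/Δz = 9.81 × 7.214 × 10⁻⁴ / 18 = 3.9316 × 10⁻⁴ s⁻².
N = √(3.9316 × 10⁻⁴) = 0.019828 rad s⁻¹ → T = 2π/N = 316.88 s = 5.2813 min ≈ 5.28 min.

5.28 min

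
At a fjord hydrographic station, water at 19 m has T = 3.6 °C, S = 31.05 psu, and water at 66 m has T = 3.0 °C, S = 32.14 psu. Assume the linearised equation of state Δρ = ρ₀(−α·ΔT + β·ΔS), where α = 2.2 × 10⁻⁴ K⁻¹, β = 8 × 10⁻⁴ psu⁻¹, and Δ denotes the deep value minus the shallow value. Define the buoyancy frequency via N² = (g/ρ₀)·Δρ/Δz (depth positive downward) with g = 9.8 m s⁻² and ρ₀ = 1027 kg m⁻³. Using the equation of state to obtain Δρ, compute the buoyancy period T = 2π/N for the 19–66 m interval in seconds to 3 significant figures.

ΔT = -0.6 K, ΔS = +1.09 psu (deep − shallow).
Δρ/ρ₀ = −αΔT + βΔS = 1.32 × 10⁻⁴ + 8.72 × 10⁻⁴ = 1.004 × 10⁻³, so Δρ ≈ 1.031 kg m⁻³.
N² = (g/ρ₀)·Δρ/Δz = g·(Δρ/ρ₀)/Δz = 9.8 × 1.004 × 10⁻³ / 47 = 2.0934 × 10⁻⁴ s⁻².
N = √(2.0934 × 10⁻⁴) = 0.014469 rad s⁻¹ → T = 2π/N = 434.25 s ≈ 434 s.

434 s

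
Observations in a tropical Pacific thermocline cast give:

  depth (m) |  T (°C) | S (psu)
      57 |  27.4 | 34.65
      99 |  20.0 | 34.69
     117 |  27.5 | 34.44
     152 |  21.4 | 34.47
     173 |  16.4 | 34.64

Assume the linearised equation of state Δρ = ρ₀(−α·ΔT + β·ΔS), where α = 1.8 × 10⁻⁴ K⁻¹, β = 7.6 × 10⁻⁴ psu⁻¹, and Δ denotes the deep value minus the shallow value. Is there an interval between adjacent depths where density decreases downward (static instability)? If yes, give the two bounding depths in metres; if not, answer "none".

Evaluate Δρ/ρ₀ = −αΔT + βΔS across each adjacent pair:
  57–99 m: −αΔT+βΔS = −(1.8 × 10⁻⁴)(-7.4)+(7.6 × 10⁻⁴)(+0.04) = 1.4 × 10⁻³ → stable
  99–117 m: −αΔT+βΔS = −(1.8 × 10⁻⁴)(+7.5)+(7.6 × 10⁻⁴)(-0.25) = -1.5 × 10⁻³ → UNSTABLE
  117–152 m: −αΔT+βΔS = −(1.8 × 10⁻⁴)(-6.1)+(7.6 × 10⁻⁴)(+0.03) = 1.1 × 10⁻³ → stable
  152–173 m: −αΔT+βΔS = −(1.8 × 10⁻⁴)(-5.0)+(7.6 × 10⁻⁴)(+0.17) = 1.0 × 10⁻³ → stable
The 99–117 m interval has Δρ < 0: lighter water underlies denser water.

99–117 m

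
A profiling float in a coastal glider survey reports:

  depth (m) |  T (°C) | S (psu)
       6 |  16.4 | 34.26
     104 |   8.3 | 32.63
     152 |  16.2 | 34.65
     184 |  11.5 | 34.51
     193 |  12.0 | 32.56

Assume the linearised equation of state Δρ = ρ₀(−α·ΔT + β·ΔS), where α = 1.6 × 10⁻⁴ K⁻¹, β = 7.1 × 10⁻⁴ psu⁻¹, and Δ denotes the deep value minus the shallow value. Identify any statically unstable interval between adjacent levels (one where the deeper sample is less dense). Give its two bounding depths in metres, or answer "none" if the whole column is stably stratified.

184–193 m

Evaluate Δρ/ρ₀ = −αΔT + βΔS across each adjacent pair:
  6–104 m: −αΔT+βΔS = −(1.6 × 10⁻⁴)(-8.1)+(7.1 × 10⁻⁴)(-1.63) = 1.4 × 10⁻⁴ → stable
  104–152 m: −αΔT+βΔS = −(1.6 × 10⁻⁴)(+7.9)+(7.1 × 10⁻⁴)(+2.02) = 1.7 × 10⁻⁴ → stable
  152–184 m: −αΔT+βΔS = −(1.6 × 10⁻⁴)(-4.7)+(7.1 × 10⁻⁴)(-0.14) = 6.5 × 10⁻⁴ → stable
  184–193 m: −αΔT+βΔS = −(1.6 × 10⁻⁴)(+0.5)+(7.1 × 10⁻⁴)(-1.95) = -1.5 × 10⁻³ → UNSTABLE
The 184–193 m interval has Δρ < 0: lighter water underlies denser water.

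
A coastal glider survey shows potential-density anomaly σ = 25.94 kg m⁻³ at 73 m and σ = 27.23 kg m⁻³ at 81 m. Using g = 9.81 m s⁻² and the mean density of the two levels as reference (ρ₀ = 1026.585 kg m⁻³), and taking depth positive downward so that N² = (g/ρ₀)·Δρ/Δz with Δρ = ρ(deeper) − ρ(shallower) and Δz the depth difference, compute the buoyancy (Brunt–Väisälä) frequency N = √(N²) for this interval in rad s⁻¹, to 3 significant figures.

Δρ = 1027.23 − 1025.94 = 1.29 kg m⁻³ over Δz = 81 − 73 = 8 m.
N² = (9.81/1026.585) × (1.29/8) = 1.5409 × 10⁻³ s⁻².
N = √(1.5409 × 10⁻³) = 0.039254 rad s⁻¹ ≈ 0.0393 rad s⁻¹.
Since Δρ > 0 the layer is stably stratified.

0.0393 rad s⁻¹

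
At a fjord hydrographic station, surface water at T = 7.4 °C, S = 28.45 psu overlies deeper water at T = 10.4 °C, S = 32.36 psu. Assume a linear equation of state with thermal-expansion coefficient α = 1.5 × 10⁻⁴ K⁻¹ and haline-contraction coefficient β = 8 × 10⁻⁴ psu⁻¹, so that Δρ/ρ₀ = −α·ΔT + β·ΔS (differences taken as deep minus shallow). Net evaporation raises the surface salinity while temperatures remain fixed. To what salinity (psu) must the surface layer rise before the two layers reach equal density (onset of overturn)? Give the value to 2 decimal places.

31.80 psu

Neutral buoyancy requires −α(T_deep − T_surf) + β(S_deep − S_surf′) = 0.
S_surf′ = S_deep − (α/β)·ΔT = 32.36 − (1.5 × 10⁻⁴/8 × 10⁻⁴)·(+3.0) = 31.7975 psu.
Increase required: 31.7975 − 28.45 = 3.3475 psu.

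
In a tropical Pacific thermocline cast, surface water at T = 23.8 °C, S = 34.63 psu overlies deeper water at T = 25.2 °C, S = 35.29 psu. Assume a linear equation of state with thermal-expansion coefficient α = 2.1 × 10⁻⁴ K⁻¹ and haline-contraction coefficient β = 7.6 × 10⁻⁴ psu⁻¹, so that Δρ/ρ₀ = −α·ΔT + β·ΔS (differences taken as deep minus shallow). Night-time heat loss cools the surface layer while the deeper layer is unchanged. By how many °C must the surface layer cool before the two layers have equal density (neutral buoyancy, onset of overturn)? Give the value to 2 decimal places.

Neutral buoyancy requires Δρ = 0, i.e. −α(T_deep − T_surf′) + β(S_deep − S_surf) = 0.
T_surf′ = T_deep − (β/α)·ΔS = 25.2 − (7.6 × 10⁻⁴/2.1 × 10⁻⁴)·(+0.66) = 22.8114 °C.
Cooling required: 23.8 − (22.8114) = 0.9886 °C.

0.99 °C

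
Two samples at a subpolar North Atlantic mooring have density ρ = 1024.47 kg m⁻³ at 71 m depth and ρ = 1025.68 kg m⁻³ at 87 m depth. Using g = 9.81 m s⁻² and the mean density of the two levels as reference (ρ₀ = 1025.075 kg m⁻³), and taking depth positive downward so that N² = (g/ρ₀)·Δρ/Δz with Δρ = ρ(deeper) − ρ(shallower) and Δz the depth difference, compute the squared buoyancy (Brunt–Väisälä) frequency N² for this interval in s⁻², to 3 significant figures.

Δρ = 1025.68 − 1024.47 = 1.21 kg m⁻³ over Δz = 87 − 71 = 16 m.
N² = (9.81/1025.075) × (1.21/16) = 7.2373 × 10⁻⁴ s⁻² ≈ 7.24 × 10⁻⁴ s⁻².
A positive N² confirms static stability across the interval.

7.24 × 10⁻⁴ s⁻²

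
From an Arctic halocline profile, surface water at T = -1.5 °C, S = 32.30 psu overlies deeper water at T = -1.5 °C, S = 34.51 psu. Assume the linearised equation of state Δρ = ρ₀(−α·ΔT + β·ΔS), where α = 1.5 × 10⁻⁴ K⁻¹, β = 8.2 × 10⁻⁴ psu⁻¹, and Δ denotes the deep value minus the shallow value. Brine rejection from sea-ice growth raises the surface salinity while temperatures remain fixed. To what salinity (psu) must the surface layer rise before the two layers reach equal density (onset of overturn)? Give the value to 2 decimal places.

Neutral buoyancy requires −α(T_deep − T_surf) + β(S_deep − S_surf′) = 0.
S_surf′ = S_deep − (α/β)·ΔT = 34.51 − (1.5 × 10⁻⁴/8.2 × 10⁻⁴)·(+0.0) = 34.5100 psu.
Increase required: 34.5100 − 32.30 = 2.2100 psu.

34.51 psu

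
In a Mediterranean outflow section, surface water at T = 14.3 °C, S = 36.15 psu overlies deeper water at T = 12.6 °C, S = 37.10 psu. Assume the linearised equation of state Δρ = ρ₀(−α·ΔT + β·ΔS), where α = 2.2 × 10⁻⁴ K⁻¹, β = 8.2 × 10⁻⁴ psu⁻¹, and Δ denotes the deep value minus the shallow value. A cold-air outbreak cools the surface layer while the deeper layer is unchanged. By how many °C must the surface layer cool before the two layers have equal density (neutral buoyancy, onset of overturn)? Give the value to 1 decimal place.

5.2 °C

Neutral buoyancy requires Δρ = 0, i.e. −α(T_deep − T_surf′) + β(S_deep − S_surf) = 0.
T_surf′ = T_deep − (β/α)·ΔS = 12.6 − (8.2 × 10⁻⁴/2.2 × 10⁻⁴)·(+0.95) = 9.059 °C.
Cooling required: 14.3 − (9.059) = 5.241 °C.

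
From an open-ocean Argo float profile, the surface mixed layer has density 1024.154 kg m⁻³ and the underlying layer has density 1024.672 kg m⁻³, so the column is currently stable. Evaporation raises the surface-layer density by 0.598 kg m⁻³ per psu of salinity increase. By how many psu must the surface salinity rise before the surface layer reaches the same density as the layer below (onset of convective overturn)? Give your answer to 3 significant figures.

Density deficit of the surface layer: 1024.672 − 1024.154 = 0.518 kg m⁻³.
Required change = 0.518 / 0.598 = 0.866 psu.

0.866 psu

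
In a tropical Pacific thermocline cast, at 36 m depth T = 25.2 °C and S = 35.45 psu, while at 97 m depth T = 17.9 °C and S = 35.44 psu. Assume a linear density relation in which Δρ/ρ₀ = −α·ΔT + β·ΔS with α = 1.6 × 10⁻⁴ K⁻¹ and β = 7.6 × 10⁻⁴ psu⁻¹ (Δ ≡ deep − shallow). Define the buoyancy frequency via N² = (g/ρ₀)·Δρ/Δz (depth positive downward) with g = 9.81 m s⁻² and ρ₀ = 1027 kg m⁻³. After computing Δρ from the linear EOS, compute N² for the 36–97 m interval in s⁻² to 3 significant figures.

1.87 × 10⁻⁴ s⁻²

ΔT = -7.3 K, ΔS = -0.01 psu (deep − shallow).
Δρ/ρ₀ = −αΔT + βΔS = 1.168 × 10⁻³ − 7.60 × 10⁻⁶ = 1.1604 × 10⁻³, so Δρ ≈ 1.192 kg m⁻³.
N² = (g/ρ₀)·Δρ/Δz = g·(Δρ/ρ₀)/Δz = 9.81 × 1.1604 × 10⁻³ / 61 = 1.8662 × 10⁻⁴ s⁻² ≈ 1.87 × 10⁻⁴ s⁻².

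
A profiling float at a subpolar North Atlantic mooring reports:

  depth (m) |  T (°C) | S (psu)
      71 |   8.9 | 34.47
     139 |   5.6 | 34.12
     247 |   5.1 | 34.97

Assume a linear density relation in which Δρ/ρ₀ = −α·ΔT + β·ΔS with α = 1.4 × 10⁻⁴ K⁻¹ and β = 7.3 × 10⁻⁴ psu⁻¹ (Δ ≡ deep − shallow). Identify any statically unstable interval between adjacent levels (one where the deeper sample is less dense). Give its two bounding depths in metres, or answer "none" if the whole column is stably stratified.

Evaluate Δρ/ρ₀ = −αΔT + βΔS across each adjacent pair:
  71–139 m: −αΔT+βΔS = −(1.4 × 10⁻⁴)(-3.3)+(7.3 × 10⁻⁴)(-0.35) = 2.1 × 10⁻⁴ → stable
  139–247 m: −αΔT+βΔS = −(1.4 × 10⁻⁴)(-0.5)+(7.3 × 10⁻⁴)(+0.85) = 6.9 × 10⁻⁴ → stable
Every interval has Δρ > 0: the column is stably stratified throughout.

none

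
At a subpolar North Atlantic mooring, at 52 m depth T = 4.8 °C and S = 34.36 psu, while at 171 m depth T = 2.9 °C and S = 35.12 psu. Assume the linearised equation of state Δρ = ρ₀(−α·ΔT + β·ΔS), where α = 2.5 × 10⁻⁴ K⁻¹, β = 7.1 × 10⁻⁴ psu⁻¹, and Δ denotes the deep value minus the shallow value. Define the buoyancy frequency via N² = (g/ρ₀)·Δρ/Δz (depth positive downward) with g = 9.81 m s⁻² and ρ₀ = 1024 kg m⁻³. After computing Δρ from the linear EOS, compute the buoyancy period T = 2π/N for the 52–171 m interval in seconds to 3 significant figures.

687 s

ΔT = -1.9 K, ΔS = +0.76 psu (deep − shallow).
Δρ/ρ₀ = −αΔT + βΔS = 4.75 × 10⁻⁴ + 5.396 × 10⁻⁴ = 1.0146 × 10⁻³, so Δρ ≈ 1.039 kg m⁻³.
N² = (g/ρ₀)·Δρ/Δz = g·(Δρ/ρ₀)/Δz = 9.81 × 1.0146 × 10⁻³ / 119 = 8.3641 × 10⁻⁵ s⁻².
N = √(8.3641 × 10⁻⁵) = 9.1455 × 10⁻³ rad s⁻¹ → T = 2π/N = 687.02 s ≈ 687 s.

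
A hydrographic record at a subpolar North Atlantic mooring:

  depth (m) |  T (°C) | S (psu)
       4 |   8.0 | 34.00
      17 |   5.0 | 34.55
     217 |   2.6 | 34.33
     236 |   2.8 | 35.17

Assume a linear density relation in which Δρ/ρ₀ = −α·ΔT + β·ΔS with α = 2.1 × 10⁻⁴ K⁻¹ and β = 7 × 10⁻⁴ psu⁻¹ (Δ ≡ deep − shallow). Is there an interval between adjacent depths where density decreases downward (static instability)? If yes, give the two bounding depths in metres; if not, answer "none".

none

Evaluate Δρ/ρ₀ = −αΔT + βΔS across each adjacent pair:
  4–17 m: −αΔT+βΔS = −(2.1 × 10⁻⁴)(-3.0)+(7 × 10⁻⁴)(+0.55) = 1.0 × 10⁻³ → stable
  17–217 m: −αΔT+βΔS = −(2.1 × 10⁻⁴)(-2.4)+(7 × 10⁻⁴)(-0.22) = 3.5 × 10⁻⁴ → stable
  217–236 m: −αΔT+βΔS = −(2.1 × 10⁻⁴)(+0.2)+(7 × 10⁻⁴)(+0.84) = 5.5 × 10⁻⁴ → stable
Every interval has Δρ > 0: the column is stably stratified throughout.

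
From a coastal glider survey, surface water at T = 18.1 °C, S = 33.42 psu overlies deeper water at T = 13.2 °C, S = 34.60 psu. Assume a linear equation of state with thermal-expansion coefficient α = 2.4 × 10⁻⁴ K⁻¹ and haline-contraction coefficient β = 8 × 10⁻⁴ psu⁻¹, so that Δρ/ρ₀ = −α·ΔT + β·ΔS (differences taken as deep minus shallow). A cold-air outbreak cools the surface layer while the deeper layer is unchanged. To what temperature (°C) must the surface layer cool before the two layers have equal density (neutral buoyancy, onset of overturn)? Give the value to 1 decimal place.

9.3 °C

Neutral buoyancy requires Δρ = 0, i.e. −α(T_deep − T_surf′) + β(S_deep − S_surf) = 0.
T_surf′ = T_deep − (β/α)·ΔS = 13.2 − (8 × 10⁻⁴/2.4 × 10⁻⁴)·(+1.18) = 9.267 °C.
Cooling required: 18.1 − (9.267) = 8.833 °C.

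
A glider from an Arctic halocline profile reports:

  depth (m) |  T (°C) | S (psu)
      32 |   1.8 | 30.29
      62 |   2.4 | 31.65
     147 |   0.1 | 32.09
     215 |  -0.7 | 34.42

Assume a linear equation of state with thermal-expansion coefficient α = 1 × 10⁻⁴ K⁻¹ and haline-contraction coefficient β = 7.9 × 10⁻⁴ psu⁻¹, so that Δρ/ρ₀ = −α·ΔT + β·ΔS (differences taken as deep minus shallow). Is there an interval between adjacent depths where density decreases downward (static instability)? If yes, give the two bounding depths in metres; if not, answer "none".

none

Evaluate Δρ/ρ₀ = −αΔT + βΔS across each adjacent pair:
  32–62 m: −αΔT+βΔS = −(1 × 10⁻⁴)(+0.6)+(7.9 × 10⁻⁴)(+1.36) = 1.0 × 10⁻³ → stable
  62–147 m: −αΔT+βΔS = −(1 × 10⁻⁴)(-2.3)+(7.9 × 10⁻⁴)(+0.44) = 5.8 × 10⁻⁴ → stable
  147–215 m: −αΔT+βΔS = −(1 × 10⁻⁴)(-0.8)+(7.9 × 10⁻⁴)(+2.33) = 1.9 × 10⁻³ → stable
Every interval has Δρ > 0: the column is stably stratified throughout.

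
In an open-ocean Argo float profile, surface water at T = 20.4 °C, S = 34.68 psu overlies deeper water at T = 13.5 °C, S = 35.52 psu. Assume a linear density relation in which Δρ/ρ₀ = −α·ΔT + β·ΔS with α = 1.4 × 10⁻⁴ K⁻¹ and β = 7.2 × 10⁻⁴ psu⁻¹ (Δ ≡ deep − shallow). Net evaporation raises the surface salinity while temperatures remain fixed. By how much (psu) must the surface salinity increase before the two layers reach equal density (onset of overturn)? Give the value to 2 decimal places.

Neutral buoyancy requires −α(T_deep − T_surf) + β(S_deep − S_surf′) = 0.
S_surf′ = S_deep − (α/β)·ΔT = 35.52 − (1.4 × 10⁻⁴/7.2 × 10⁻⁴)·(-6.9) = 36.8617 psu.
Increase required: 36.8617 − 34.68 = 2.1817 psu.

2.18 psu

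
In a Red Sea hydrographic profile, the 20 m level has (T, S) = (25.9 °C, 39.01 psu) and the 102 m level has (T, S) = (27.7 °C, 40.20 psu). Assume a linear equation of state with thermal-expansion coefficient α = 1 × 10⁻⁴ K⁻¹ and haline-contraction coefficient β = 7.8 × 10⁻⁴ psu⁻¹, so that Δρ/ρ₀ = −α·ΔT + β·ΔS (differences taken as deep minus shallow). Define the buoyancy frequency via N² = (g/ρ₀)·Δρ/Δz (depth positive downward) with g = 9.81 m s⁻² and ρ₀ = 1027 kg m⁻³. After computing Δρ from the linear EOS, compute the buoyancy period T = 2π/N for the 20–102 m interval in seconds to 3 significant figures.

ΔT = +1.8 K, ΔS = +1.19 psu (deep − shallow).
Δρ/ρ₀ = −αΔT + βΔS = -1.80 × 10⁻⁴ + 9.282 × 10⁻⁴ = 7.482 × 10⁻⁴, so Δρ ≈ 0.7684 kg m⁻³.
N² = (g/ρ₀)·Δρ/Δz = g·(Δρ/ρ₀)/Δz = 9.81 × 7.482 × 10⁻⁴ / 82 = 8.9510 × 10⁻⁵ s⁻².
N = √(8.9510 × 10⁻⁵) = 9.4610 × 10⁻³ rad s⁻¹ → T = 2π/N = 664.11 s ≈ 664 s.

664 s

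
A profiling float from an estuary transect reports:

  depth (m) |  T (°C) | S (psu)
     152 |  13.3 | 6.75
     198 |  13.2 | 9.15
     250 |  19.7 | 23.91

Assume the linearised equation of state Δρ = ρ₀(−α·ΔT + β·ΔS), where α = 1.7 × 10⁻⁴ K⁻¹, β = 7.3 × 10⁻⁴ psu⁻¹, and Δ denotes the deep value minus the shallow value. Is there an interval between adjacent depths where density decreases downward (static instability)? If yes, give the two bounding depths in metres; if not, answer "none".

none

Evaluate Δρ/ρ₀ = −αΔT + βΔS across each adjacent pair:
  152–198 m: −αΔT+βΔS = −(1.7 × 10⁻⁴)(-0.1)+(7.3 × 10⁻⁴)(+2.40) = 1.8 × 10⁻³ → stable
  198–250 m: −αΔT+βΔS = −(1.7 × 10⁻⁴)(+6.5)+(7.3 × 10⁻⁴)(+14.76) = 9.7 × 10⁻³ → stable
Every interval has Δρ > 0: the column is stably stratified throughout.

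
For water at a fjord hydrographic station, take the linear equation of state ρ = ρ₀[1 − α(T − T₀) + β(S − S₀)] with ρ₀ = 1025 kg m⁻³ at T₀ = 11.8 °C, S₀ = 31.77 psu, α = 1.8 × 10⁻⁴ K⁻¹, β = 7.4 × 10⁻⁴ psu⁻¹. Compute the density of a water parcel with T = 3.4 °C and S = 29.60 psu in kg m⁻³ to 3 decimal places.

1024.904 kg m⁻³

T − T₀ = -8.4 K, S − S₀ = -2.17 psu.
Bracket = 1 − α·(-8.4) + β·(-2.17) = 1 + (-9.38 × 10⁻⁵) = 0.9999062.
ρ = 1025 × 0.9999062 = 1024.904 kg m⁻³.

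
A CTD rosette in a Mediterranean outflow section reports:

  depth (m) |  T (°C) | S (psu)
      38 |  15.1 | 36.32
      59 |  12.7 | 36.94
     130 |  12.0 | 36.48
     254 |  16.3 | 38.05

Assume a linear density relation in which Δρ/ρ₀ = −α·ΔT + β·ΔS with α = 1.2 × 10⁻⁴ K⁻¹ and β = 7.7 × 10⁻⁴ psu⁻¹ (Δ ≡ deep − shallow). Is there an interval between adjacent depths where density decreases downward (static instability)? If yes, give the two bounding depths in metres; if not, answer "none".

Evaluate Δρ/ρ₀ = −αΔT + βΔS across each adjacent pair:
  38–59 m: −αΔT+βΔS = −(1.2 × 10⁻⁴)(-2.4)+(7.7 × 10⁻⁴)(+0.62) = 7.7 × 10⁻⁴ → stable
  59–130 m: −αΔT+βΔS = −(1.2 × 10⁻⁴)(-0.7)+(7.7 × 10⁻⁴)(-0.46) = -2.7 × 10⁻⁴ → UNSTABLE
  130–254 m: −αΔT+βΔS = −(1.2 × 10⁻⁴)(+4.3)+(7.7 × 10⁻⁴)(+1.57) = 6.9 × 10⁻⁴ → stable
The 59–130 m interval has Δρ < 0: lighter water underlies denser water.

59–130 m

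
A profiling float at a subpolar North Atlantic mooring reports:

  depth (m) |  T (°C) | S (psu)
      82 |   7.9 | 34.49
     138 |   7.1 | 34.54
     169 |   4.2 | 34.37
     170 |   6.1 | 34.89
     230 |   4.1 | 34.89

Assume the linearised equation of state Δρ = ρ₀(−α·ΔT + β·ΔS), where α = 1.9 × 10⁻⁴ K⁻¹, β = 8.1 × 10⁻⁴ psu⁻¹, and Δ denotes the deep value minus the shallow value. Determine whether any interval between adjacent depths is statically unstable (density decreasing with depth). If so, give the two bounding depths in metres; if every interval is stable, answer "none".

none

Evaluate Δρ/ρ₀ = −αΔT + βΔS across each adjacent pair:
  82–138 m: −αΔT+βΔS = −(1.9 × 10⁻⁴)(-0.8)+(8.1 × 10⁻⁴)(+0.05) = 1.9 × 10⁻⁴ → stable
  138–169 m: −αΔT+βΔS = −(1.9 × 10⁻⁴)(-2.9)+(8.1 × 10⁻⁴)(-0.17) = 4.1 × 10⁻⁴ → stable
  169–170 m: −αΔT+βΔS = −(1.9 × 10⁻⁴)(+1.9)+(8.1 × 10⁻⁴)(+0.52) = 6.0 × 10⁻⁵ → stable
  170–230 m: −αΔT+βΔS = −(1.9 × 10⁻⁴)(-2.0)+(8.1 × 10⁻⁴)(+0.00) = 3.8 × 10⁻⁴ → stable
Every interval has Δρ > 0: the column is stably stratified throughout.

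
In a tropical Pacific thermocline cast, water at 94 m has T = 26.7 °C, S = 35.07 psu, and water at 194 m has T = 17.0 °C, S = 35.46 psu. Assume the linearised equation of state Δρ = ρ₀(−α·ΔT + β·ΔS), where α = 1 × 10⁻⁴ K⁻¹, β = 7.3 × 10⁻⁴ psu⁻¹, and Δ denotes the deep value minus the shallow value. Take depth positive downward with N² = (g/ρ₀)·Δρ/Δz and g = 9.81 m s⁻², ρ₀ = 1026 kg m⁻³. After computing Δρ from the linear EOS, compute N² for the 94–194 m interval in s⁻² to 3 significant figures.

ΔT = -9.7 K, ΔS = +0.39 psu (deep − shallow).
Δρ/ρ₀ = −αΔT + βΔS = 9.70 × 10⁻⁴ + 2.847 × 10⁻⁴ = 1.2547 × 10⁻³, so Δρ ≈ 1.287 kg m⁻³.
N² = (g/ρ₀)·Δρ/Δz = g·(Δρ/ρ₀)/Δz = 9.81 × 1.2547 × 10⁻³ / 100 = 1.2309 × 10⁻⁴ s⁻² ≈ 1.23 × 10⁻⁴ s⁻².

1.23 × 10⁻⁴ s⁻²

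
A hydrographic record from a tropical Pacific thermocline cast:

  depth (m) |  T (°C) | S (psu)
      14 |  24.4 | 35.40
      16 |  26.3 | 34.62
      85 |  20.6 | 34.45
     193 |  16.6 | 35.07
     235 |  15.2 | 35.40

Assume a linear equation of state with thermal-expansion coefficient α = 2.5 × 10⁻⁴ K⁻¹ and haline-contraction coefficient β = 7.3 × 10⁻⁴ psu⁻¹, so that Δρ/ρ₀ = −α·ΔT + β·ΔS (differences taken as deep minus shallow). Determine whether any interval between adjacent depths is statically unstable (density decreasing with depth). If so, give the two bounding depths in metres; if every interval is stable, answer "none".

Evaluate Δρ/ρ₀ = −αΔT + βΔS across each adjacent pair:
  14–16 m: −αΔT+βΔS = −(2.5 × 10⁻⁴)(+1.9)+(7.3 × 10⁻⁴)(-0.78) = -1.0 × 10⁻³ → UNSTABLE
  16–85 m: −αΔT+βΔS = −(2.5 × 10⁻⁴)(-5.7)+(7.3 × 10⁻⁴)(-0.17) = 1.3 × 10⁻³ → stable
  85–193 m: −αΔT+βΔS = −(2.5 × 10⁻⁴)(-4.0)+(7.3 × 10⁻⁴)(+0.62) = 1.5 × 10⁻³ → stable
  193–235 m: −αΔT+βΔS = −(2.5 × 10⁻⁴)(-1.4)+(7.3 × 10⁻⁴)(+0.33) = 5.9 × 10⁻⁴ → stable
The 14–16 m interval has Δρ < 0: lighter water underlies denser water.

14–16 m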